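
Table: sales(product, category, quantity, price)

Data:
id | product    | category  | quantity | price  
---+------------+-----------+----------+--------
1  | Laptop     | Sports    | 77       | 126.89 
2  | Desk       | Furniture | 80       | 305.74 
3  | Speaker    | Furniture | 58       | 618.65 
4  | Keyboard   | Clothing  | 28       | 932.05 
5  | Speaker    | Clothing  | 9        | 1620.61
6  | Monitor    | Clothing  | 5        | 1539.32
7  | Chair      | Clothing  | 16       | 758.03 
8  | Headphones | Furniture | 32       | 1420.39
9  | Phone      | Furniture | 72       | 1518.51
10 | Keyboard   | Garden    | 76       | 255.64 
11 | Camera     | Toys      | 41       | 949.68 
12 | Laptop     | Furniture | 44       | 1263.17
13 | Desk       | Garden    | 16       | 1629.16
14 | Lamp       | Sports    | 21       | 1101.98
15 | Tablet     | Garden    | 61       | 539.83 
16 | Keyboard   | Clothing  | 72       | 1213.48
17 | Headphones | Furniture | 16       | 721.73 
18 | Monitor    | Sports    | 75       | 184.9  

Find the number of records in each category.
SELECT category, COUNT(*) as count
FROM sales
GROUP BY category

Result:
  Clothing: 5
  Furniture: 6
  Garden: 3
  Sports: 3
  Toys: 1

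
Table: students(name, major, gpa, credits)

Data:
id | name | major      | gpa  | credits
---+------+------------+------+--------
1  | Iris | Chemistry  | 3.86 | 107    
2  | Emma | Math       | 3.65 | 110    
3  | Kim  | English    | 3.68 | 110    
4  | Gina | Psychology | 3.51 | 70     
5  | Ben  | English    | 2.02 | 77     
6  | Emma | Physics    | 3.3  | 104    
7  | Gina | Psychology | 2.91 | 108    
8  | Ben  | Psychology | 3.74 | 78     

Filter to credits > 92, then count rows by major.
SELECT major, COUNT(*)
FROM students
WHERE credits > 92
GROUP BY major

Note: WHERE filters rows before grouping.

Result:
  Chemistry: 1
  English: 1
  Math: 1
  Physics: 1
  Psychology: 1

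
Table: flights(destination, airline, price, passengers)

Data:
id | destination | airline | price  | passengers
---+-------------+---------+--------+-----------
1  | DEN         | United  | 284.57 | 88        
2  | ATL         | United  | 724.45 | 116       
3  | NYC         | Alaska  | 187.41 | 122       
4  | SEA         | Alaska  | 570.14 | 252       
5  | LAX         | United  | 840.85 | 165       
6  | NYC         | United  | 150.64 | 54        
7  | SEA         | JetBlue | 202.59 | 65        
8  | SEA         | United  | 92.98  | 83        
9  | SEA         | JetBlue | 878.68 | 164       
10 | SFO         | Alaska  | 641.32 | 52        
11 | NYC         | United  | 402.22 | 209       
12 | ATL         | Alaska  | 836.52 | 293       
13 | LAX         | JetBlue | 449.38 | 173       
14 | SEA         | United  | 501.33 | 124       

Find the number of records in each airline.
SELECT airline, COUNT(*) as count
FROM flights
GROUP BY airline

Result:
  Alaska: 4
  JetBlue: 3
  United: 7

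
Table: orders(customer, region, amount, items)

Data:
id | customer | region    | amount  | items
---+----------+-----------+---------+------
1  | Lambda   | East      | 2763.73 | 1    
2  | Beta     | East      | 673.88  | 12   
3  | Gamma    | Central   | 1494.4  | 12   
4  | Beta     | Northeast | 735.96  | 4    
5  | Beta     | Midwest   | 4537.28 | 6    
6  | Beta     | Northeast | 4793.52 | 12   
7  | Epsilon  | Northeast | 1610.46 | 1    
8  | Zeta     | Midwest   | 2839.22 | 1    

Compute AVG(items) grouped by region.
SELECT region, AVG(items) as result
FROM orders
GROUP BY region

Result:
  Central: 12.00
  East: 6.50
  Midwest: 3.50
  Northeast: 5.67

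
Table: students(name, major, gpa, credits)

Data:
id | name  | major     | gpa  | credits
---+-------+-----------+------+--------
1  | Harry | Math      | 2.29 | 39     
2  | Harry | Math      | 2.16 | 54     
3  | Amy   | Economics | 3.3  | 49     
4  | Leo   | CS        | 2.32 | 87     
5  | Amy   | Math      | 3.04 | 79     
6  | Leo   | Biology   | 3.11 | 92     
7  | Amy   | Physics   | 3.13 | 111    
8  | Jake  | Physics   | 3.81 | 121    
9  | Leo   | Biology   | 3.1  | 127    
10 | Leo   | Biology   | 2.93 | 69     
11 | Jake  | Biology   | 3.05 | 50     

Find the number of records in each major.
SELECT major, COUNT(*) as count
FROM students
GROUP BY major

Result:
  Biology: 4
  CS: 1
  Economics: 1
  Math: 3
  Physics: 2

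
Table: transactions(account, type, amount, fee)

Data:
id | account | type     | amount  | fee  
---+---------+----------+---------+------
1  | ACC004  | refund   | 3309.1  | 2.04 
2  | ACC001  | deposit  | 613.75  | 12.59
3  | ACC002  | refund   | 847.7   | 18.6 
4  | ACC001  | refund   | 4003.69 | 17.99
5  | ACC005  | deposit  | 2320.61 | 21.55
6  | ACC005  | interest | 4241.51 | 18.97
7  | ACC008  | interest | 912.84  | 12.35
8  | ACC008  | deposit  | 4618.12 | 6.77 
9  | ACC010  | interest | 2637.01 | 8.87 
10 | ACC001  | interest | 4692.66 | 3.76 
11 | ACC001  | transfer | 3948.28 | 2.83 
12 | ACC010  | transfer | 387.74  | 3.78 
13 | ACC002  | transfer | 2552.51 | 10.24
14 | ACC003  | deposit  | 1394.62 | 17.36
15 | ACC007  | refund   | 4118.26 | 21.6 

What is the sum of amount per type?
SELECT type, SUM(amount) as result
FROM transactions
GROUP BY type

Result:
  deposit: 8947.10
  interest: 12484.02
  refund: 12278.75
  transfer: 6888.53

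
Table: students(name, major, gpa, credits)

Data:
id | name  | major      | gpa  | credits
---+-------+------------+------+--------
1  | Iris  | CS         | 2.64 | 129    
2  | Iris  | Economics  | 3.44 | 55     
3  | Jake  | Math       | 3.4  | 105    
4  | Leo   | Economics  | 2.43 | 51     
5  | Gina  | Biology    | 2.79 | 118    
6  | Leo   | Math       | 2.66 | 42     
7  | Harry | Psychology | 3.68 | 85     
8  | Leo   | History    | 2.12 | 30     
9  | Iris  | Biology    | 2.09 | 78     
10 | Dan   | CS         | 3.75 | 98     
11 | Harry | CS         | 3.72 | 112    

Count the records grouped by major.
SELECT major, COUNT(*) as count
FROM students
GROUP BY major

Result:
  Biology: 2
  CS: 3
  Economics: 2
  History: 1
  Math: 2
  Psychology: 1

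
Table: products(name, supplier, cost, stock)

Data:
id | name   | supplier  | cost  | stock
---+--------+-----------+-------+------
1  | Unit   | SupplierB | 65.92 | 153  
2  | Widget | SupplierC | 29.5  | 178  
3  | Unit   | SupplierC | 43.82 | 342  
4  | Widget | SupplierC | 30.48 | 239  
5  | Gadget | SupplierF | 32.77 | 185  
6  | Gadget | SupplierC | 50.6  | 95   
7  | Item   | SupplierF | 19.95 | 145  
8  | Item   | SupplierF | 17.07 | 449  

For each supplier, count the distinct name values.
SELECT supplier, COUNT(DISTINCT name)
FROM products
GROUP BY supplier

Result:
  SupplierB: 1 distinct
  SupplierC: 3 distinct
  SupplierF: 2 distinct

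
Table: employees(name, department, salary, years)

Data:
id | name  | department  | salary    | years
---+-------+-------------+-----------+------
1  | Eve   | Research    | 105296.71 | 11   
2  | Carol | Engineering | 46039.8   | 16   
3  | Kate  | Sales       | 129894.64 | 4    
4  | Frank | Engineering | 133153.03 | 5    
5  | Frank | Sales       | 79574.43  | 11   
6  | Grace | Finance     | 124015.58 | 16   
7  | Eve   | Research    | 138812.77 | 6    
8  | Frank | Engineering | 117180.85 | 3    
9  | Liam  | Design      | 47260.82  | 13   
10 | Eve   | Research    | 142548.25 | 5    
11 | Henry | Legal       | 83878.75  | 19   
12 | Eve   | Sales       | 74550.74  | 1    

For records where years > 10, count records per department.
SELECT department, COUNT(*)
FROM employees
WHERE years > 10
GROUP BY department

Note: WHERE filters rows before grouping.

Result:
  Design: 1
  Engineering: 1
  Finance: 1
  Legal: 1
  Research: 1
  Sales: 1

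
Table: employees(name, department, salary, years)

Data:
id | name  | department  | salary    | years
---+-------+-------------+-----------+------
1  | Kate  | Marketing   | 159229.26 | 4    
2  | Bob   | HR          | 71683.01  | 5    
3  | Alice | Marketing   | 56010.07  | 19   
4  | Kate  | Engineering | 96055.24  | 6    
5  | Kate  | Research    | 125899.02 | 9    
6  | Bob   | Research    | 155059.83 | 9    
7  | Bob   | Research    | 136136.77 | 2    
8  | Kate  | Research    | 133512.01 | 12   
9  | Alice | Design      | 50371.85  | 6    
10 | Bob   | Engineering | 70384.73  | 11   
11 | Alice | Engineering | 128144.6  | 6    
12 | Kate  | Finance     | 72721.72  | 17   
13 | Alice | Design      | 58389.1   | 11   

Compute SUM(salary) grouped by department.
SELECT department, SUM(salary) as result
FROM employees
GROUP BY department

Result:
  Design: 108760.95
  Engineering: 294584.57
  Finance: 72721.72
  HR: 71683.01
  Marketing: 215239.33
  Research: 550607.63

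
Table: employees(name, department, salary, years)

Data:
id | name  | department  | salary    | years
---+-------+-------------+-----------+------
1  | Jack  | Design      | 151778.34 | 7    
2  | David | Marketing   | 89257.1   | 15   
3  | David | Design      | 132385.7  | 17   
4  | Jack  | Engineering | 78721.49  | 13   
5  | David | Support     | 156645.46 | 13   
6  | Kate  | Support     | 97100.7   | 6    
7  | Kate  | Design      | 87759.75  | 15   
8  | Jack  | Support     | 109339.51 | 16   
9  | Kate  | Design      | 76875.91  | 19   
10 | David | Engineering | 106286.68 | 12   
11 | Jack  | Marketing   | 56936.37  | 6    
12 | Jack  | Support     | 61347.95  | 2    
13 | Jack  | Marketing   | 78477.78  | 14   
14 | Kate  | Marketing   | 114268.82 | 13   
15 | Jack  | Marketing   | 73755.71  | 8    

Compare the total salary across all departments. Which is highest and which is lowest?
SELECT department, SUM(salary)
FROM employees
GROUP BY department
ORDER BY SUM(salary)

All groups:
  Engineering: 185008.17
  Marketing: 412695.78
  Support: 424433.62
  Design: 448799.70

Highest: Design (448799.70)
Lowest: Engineering (185008.17)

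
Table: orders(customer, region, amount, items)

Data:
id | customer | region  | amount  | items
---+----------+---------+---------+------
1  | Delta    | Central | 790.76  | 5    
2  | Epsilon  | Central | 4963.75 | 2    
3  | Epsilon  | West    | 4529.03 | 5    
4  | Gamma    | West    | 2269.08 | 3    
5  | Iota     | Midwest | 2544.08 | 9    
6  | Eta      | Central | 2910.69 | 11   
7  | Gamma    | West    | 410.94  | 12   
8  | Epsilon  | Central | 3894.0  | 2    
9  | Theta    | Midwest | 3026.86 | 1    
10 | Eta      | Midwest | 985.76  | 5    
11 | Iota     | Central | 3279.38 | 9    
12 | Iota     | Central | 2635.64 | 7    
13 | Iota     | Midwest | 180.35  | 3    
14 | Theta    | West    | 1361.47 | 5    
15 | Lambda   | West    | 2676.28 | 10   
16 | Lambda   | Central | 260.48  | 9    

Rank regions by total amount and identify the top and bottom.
SELECT region, SUM(amount)
FROM orders
GROUP BY region
ORDER BY SUM(amount)

All groups:
  Midwest: 6737.05
  West: 11246.80
  Central: 18734.70

Highest: Central (18734.70)
Lowest: Midwest (6737.05)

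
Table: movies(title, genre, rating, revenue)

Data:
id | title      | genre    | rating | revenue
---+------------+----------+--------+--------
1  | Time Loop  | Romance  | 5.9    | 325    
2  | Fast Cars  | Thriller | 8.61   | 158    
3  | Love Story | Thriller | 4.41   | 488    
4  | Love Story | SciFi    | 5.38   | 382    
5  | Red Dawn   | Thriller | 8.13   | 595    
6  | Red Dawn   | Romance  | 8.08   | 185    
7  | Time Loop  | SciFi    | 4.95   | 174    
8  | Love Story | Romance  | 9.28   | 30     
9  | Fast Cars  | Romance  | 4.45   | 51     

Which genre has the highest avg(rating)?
SELECT genre, AVG(rating) as val
FROM movies
GROUP BY genre
ORDER BY val DESC
LIMIT 1

Result: Thriller with avg(rating) = 7.05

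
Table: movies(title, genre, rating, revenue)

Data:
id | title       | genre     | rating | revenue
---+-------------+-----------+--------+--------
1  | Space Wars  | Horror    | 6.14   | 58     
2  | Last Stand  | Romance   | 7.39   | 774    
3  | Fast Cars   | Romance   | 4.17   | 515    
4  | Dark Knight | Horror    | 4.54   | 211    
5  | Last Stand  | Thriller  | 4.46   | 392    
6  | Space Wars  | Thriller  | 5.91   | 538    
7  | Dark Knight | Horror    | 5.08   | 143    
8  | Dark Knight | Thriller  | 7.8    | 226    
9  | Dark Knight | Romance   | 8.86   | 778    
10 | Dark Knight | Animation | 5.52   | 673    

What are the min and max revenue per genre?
SELECT genre, MIN(revenue), MAX(revenue)
FROM movies
GROUP BY genre

Result:
  Animation: min=673, max=673
  Horror: min=58, max=211
  Romance: min=515, max=778
  Thriller: min=226, max=538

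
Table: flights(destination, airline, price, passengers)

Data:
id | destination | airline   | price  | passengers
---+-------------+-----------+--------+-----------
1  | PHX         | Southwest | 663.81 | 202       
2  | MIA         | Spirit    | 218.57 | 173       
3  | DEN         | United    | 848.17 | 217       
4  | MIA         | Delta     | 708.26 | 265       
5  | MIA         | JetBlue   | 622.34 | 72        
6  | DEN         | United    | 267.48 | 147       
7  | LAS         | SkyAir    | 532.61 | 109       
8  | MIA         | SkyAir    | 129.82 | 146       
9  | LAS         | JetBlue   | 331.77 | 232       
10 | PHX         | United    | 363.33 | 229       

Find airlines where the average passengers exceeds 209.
SELECT airline, AVG(passengers)
FROM flights
GROUP BY airline
HAVING AVG(passengers) > 209

Result:
  Delta: avg=265.00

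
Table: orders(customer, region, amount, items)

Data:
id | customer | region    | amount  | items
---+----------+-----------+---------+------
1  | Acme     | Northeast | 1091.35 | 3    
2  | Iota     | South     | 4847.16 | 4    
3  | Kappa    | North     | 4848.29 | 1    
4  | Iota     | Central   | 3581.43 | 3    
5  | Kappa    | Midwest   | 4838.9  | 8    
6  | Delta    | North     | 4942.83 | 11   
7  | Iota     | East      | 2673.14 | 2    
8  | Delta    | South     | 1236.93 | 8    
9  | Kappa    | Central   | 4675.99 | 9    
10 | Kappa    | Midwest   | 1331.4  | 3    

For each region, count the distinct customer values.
SELECT region, COUNT(DISTINCT customer)
FROM orders
GROUP BY region

Result:
  Central: 2 distinct
  East: 1 distinct
  Midwest: 1 distinct
  North: 2 distinct
  Northeast: 1 distinct
  South: 2 distinct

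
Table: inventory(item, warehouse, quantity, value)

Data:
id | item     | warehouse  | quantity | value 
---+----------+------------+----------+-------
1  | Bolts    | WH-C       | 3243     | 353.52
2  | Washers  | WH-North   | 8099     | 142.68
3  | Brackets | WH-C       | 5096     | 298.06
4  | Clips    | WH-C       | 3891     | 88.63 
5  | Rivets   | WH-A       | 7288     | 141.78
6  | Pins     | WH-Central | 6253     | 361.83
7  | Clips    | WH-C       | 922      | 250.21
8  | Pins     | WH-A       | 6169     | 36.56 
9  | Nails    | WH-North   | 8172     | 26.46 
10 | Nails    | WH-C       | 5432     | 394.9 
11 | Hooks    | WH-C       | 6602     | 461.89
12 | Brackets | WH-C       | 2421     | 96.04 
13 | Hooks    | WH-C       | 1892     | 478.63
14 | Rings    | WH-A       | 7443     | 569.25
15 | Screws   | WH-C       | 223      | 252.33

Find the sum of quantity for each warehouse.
SELECT warehouse, SUM(quantity) as result
FROM inventory
GROUP BY warehouse

Result:
  WH-A: 20900
  WH-C: 29722
  WH-Central: 6253
  WH-North: 16271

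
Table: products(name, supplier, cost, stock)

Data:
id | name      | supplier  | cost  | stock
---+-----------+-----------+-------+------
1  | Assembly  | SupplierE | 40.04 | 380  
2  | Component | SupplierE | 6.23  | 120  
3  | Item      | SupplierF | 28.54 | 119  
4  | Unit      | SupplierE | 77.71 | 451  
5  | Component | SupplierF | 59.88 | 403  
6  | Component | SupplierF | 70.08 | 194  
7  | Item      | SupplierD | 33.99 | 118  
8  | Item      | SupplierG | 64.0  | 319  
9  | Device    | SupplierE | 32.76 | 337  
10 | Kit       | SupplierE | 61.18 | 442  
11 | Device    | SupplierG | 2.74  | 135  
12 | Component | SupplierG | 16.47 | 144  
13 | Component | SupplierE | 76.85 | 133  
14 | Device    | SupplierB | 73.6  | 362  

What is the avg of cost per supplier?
SELECT supplier, AVG(cost) as result
FROM products
GROUP BY supplier

Result:
  SupplierB: 73.60
  SupplierD: 33.99
  SupplierE: 49.13
  SupplierF: 52.83
  SupplierG: 27.74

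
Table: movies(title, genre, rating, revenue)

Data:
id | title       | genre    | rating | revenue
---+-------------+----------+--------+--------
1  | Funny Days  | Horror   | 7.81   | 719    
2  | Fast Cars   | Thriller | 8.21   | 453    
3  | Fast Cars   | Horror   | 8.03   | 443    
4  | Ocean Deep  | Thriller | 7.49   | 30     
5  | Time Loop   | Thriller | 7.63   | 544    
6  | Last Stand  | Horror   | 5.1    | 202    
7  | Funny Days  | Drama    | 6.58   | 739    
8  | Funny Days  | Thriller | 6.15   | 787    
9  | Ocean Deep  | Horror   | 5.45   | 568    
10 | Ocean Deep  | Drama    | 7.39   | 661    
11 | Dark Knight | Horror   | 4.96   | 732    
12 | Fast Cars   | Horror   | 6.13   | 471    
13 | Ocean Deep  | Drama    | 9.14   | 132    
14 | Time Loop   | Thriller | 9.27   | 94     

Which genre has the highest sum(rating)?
SELECT genre, SUM(rating) as val
FROM movies
GROUP BY genre
ORDER BY val DESC
LIMIT 1

Result: Thriller with sum(rating) = 38.75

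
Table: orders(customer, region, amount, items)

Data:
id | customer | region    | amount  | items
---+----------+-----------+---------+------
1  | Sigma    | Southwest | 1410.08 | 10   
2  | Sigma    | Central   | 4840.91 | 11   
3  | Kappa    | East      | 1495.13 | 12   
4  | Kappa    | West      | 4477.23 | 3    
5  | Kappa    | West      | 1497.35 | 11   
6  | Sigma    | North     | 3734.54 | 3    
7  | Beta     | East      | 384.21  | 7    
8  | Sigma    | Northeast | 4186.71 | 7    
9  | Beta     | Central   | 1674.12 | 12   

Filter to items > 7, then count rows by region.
SELECT region, COUNT(*)
FROM orders
WHERE items > 7
GROUP BY region

Note: WHERE filters rows before grouping.

Result:
  Central: 2
  East: 1
  Southwest: 1
  West: 1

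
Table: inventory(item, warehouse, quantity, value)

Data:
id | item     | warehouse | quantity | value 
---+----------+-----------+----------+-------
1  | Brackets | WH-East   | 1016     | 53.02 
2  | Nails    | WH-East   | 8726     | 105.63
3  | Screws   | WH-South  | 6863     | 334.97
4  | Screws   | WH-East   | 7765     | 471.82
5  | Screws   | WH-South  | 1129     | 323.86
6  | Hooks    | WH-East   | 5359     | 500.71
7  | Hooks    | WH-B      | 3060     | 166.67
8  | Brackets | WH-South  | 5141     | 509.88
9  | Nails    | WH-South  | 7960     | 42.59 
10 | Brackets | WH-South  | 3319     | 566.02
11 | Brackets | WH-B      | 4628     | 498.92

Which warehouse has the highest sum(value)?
SELECT warehouse, SUM(value) as val
FROM inventory
GROUP BY warehouse
ORDER BY val DESC
LIMIT 1

Result: WH-South with sum(value) = 1777.32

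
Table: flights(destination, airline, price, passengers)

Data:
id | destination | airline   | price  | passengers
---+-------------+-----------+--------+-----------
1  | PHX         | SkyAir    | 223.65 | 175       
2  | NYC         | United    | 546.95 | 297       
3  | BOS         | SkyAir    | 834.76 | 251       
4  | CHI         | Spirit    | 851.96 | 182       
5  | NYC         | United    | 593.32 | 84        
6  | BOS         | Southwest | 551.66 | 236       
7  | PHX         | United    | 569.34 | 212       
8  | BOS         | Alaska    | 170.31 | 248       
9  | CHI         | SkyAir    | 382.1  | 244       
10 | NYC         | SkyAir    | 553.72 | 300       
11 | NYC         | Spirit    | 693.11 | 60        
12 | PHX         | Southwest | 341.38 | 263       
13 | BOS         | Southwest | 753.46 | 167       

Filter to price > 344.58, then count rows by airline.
SELECT airline, COUNT(*)
FROM flights
WHERE price > 344.58
GROUP BY airline

Note: WHERE filters rows before grouping.

Result:
  SkyAir: 3
  Southwest: 2
  Spirit: 2
  United: 3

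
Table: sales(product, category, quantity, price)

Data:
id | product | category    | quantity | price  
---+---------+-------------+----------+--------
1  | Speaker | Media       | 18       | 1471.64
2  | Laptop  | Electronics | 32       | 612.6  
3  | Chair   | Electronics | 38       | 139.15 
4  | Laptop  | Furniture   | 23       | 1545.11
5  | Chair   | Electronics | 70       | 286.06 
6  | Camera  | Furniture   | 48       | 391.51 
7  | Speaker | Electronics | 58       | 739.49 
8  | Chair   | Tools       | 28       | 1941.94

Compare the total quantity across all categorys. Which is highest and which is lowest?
SELECT category, SUM(quantity)
FROM sales
GROUP BY category
ORDER BY SUM(quantity)

All groups:
  Media: 18
  Tools: 28
  Furniture: 71
  Electronics: 198

Highest: Electronics (198)
Lowest: Media (18)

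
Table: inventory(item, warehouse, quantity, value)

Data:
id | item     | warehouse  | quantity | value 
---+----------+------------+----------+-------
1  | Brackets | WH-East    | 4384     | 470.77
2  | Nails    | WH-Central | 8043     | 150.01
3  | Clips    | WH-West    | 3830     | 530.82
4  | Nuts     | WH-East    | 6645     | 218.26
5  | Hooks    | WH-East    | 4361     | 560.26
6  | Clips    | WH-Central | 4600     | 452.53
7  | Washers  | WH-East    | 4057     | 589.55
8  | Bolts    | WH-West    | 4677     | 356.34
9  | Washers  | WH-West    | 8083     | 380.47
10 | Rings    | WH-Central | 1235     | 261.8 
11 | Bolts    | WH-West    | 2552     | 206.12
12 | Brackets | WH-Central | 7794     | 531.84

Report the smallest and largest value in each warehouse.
SELECT warehouse, MIN(value), MAX(value)
FROM inventory
GROUP BY warehouse

Result:
  WH-Central: min=150.01, max=531.84
  WH-East: min=218.26, max=589.55
  WH-West: min=206.12, max=530.82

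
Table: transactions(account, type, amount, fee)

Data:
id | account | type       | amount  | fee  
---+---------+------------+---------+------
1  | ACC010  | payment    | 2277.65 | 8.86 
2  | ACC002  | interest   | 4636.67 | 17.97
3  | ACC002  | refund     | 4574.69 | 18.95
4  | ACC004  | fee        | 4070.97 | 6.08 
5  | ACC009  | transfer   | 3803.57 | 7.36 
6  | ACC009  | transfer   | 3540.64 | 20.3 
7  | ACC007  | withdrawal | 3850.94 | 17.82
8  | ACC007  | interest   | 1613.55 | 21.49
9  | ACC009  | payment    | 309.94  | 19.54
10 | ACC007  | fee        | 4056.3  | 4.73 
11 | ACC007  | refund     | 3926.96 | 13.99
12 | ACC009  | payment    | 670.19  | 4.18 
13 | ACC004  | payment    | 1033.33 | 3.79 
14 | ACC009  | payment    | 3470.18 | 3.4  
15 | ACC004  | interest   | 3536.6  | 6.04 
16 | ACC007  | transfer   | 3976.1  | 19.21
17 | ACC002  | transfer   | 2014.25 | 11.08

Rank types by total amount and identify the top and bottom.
SELECT type, SUM(amount)
FROM transactions
GROUP BY type
ORDER BY SUM(amount)

All groups:
  withdrawal: 3850.94
  payment: 7761.29
  fee: 8127.27
  refund: 8501.65
  interest: 9786.82
  transfer: 13334.56

Highest: transfer (13334.56)
Lowest: withdrawal (3850.94)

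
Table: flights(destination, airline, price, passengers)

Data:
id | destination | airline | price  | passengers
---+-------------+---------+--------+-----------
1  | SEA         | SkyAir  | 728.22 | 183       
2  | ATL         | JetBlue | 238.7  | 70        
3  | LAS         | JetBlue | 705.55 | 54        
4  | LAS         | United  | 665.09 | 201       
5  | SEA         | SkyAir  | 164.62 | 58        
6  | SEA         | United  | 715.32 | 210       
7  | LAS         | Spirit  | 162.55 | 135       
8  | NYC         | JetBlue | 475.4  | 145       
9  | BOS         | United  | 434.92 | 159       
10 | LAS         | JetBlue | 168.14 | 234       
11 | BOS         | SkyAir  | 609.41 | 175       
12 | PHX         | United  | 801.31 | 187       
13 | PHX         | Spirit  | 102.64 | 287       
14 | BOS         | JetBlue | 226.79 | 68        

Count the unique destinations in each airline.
SELECT airline, COUNT(DISTINCT destination)
FROM flights
GROUP BY airline

Result:
  JetBlue: 4 distinct
  SkyAir: 2 distinct
  Spirit: 2 distinct
  United: 4 distinct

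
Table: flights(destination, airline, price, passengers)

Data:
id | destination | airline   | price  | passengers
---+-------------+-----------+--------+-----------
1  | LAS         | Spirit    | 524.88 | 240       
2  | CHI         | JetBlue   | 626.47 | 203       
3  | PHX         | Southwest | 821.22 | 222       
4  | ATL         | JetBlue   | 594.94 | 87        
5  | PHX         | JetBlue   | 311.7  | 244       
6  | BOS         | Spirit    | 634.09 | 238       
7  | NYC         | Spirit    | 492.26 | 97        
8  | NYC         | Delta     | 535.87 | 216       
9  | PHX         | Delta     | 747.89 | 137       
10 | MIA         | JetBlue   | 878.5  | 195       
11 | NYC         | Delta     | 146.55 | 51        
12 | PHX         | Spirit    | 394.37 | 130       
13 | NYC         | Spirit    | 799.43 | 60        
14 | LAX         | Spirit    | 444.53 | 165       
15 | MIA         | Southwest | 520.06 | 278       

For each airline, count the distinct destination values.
SELECT airline, COUNT(DISTINCT destination)
FROM flights
GROUP BY airline

Result:
  Delta: 2 distinct
  JetBlue: 4 distinct
  Southwest: 2 distinct
  Spirit: 5 distinct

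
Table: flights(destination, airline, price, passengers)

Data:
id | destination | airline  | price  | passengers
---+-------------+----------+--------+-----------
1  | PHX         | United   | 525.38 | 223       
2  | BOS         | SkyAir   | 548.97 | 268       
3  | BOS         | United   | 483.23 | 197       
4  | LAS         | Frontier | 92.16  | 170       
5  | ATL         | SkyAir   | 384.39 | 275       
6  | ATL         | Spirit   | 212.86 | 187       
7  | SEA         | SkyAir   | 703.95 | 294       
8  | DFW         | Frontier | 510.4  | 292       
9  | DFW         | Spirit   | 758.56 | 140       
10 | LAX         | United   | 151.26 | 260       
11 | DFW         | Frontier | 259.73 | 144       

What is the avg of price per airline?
SELECT airline, AVG(price) as result
FROM flights
GROUP BY airline

Result:
  Frontier: 287.43
  SkyAir: 545.77
  Spirit: 485.71
  United: 386.62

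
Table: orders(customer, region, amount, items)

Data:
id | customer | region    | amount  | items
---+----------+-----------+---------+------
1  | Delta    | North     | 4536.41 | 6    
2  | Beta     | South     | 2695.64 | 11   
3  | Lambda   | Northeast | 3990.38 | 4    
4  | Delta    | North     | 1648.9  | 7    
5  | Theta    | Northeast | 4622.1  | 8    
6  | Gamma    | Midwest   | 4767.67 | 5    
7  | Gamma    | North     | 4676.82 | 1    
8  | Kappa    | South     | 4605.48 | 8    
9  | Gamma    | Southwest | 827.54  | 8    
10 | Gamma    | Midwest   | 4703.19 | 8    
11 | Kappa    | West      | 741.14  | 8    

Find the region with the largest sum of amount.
SELECT region, SUM(amount) as val
FROM orders
GROUP BY region
ORDER BY val DESC
LIMIT 1

Result: North with sum(amount) = 10862.13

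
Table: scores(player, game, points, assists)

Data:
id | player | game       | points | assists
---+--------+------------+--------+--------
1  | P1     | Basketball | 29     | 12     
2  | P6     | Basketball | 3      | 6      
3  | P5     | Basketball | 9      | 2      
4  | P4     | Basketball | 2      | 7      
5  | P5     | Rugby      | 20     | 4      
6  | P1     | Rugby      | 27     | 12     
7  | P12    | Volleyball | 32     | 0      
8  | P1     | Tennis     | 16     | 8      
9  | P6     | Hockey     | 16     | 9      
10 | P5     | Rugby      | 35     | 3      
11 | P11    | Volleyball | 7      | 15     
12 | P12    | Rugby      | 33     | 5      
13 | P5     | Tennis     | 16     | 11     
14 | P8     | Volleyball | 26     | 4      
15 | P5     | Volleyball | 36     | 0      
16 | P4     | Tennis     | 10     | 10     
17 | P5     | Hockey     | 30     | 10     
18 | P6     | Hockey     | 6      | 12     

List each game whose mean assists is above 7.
SELECT game, AVG(assists)
FROM scores
GROUP BY game
HAVING AVG(assists) > 7

Result:
  Hockey: avg=10.33
  Tennis: avg=9.67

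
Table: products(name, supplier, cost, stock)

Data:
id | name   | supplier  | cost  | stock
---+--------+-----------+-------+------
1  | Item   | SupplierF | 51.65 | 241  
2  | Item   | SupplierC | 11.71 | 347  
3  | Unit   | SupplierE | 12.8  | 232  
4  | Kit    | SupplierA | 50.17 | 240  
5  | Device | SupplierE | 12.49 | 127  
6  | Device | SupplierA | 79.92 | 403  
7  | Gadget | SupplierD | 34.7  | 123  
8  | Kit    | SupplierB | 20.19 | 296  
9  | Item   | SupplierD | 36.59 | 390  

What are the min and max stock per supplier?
SELECT supplier, MIN(stock), MAX(stock)
FROM products
GROUP BY supplier

Result:
  SupplierA: min=240, max=403
  SupplierB: min=296, max=296
  SupplierC: min=347, max=347
  SupplierD: min=123, max=390
  SupplierE: min=127, max=232
  SupplierF: min=241, max=241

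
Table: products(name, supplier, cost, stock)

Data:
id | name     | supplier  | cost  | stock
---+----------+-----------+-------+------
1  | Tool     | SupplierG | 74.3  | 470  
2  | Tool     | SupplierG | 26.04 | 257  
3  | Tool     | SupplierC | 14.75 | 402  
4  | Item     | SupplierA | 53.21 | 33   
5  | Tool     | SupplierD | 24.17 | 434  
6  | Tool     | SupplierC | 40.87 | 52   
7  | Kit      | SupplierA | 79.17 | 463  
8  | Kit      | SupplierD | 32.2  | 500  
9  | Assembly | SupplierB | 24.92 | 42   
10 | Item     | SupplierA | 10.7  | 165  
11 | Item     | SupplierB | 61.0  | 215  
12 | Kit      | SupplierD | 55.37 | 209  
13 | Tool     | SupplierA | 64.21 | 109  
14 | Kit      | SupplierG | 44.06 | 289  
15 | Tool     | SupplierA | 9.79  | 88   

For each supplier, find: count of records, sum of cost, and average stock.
SELECT supplier,
       COUNT(*) as cnt,
       SUM(cost) as total_cost,
       AVG(stock) as avg_stock
FROM products
GROUP BY supplier

Result:
  SupplierA: 5 records, 217.08 total cost, 171.60 avg stock
  SupplierB: 2 records, 85.92 total cost, 128.50 avg stock
  SupplierC: 2 records, 55.62 total cost, 227.00 avg stock
  SupplierD: 3 records, 111.74 total cost, 381.00 avg stock
  SupplierG: 3 records, 144.40 total cost, 338.67 avg stock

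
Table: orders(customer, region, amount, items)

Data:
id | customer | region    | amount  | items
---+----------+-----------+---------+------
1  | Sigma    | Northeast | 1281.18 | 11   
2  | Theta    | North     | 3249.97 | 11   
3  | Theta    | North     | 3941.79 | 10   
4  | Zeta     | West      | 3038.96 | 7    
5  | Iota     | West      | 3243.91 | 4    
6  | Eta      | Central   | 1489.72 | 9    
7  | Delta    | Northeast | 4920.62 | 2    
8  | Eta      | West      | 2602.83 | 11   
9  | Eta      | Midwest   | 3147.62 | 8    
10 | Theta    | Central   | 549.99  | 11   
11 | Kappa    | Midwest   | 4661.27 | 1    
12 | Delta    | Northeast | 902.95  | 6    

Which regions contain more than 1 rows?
SELECT region, COUNT(*) as cnt
FROM orders
GROUP BY region
HAVING COUNT(*) > 1

Result:
  Central: 2
  Midwest: 2
  North: 2
  Northeast: 3
  West: 3

Note: HAVING filters groups after aggregation, WHERE filters rows before.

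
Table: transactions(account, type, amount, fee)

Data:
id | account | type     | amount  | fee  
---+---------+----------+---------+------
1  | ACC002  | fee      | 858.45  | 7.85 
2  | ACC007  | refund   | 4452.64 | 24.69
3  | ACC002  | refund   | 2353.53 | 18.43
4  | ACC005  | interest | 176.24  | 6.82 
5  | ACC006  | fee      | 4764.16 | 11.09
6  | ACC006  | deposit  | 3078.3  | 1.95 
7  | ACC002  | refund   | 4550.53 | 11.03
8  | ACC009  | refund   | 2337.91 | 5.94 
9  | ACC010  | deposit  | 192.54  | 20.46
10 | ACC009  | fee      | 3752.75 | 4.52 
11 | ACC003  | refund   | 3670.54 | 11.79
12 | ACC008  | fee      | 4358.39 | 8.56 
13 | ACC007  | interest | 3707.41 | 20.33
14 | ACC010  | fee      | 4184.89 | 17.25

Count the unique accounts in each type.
SELECT type, COUNT(DISTINCT account)
FROM transactions
GROUP BY type

Result:
  deposit: 2 distinct
  fee: 5 distinct
  interest: 2 distinct
  refund: 4 distinct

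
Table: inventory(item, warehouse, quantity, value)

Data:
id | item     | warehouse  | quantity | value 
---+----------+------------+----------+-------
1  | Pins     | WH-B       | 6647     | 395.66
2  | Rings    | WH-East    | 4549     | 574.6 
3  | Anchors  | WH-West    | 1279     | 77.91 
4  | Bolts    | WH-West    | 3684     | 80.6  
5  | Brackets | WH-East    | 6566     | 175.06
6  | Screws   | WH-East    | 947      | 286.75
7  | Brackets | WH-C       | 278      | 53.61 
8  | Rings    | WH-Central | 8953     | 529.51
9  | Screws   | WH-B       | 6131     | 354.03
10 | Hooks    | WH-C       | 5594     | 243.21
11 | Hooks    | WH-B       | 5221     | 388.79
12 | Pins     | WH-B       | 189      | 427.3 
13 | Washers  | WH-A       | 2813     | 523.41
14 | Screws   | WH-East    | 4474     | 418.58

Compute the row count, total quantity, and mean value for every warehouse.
SELECT warehouse,
       COUNT(*) as cnt,
       SUM(quantity) as total_quantity,
       AVG(value) as avg_value
FROM inventory
GROUP BY warehouse

Result:
  WH-A: 1 records, 2813 total quantity, 523.41 avg value
  WH-B: 4 records, 18188 total quantity, 391.45 avg value
  WH-C: 2 records, 5872 total quantity, 148.41 avg value
  WH-Central: 1 records, 8953 total quantity, 529.51 avg value
  WH-East: 4 records, 16536 total quantity, 363.75 avg value
  WH-West: 2 records, 4963 total quantity, 79.26 avg value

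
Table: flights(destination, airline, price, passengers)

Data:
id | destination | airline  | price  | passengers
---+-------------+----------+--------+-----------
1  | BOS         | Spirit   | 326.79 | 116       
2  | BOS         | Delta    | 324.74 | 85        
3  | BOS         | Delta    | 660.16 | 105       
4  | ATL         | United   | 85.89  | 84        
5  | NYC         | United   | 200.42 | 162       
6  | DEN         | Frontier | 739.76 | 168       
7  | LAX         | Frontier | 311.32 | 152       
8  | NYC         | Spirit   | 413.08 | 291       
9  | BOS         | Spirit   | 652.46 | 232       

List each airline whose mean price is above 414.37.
SELECT airline, AVG(price)
FROM flights
GROUP BY airline
HAVING AVG(price) > 414.37

Result:
  Delta: avg=492.45
  Frontier: avg=525.54
  Spirit: avg=464.11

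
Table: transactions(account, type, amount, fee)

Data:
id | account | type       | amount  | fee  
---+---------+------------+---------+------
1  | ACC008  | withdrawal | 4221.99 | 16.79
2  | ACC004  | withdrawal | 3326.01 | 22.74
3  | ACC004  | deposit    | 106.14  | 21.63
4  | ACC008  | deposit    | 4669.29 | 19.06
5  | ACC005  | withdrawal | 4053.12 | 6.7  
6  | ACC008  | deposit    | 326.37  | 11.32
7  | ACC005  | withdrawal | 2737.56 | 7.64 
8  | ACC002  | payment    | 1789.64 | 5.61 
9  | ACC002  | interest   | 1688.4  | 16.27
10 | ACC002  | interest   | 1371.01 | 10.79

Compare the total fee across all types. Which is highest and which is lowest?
SELECT type, SUM(fee)
FROM transactions
GROUP BY type
ORDER BY SUM(fee)

All groups:
  payment: 5.61
  interest: 27.06
  deposit: 52.01
  withdrawal: 53.87

Highest: withdrawal (53.87)
Lowest: payment (5.61)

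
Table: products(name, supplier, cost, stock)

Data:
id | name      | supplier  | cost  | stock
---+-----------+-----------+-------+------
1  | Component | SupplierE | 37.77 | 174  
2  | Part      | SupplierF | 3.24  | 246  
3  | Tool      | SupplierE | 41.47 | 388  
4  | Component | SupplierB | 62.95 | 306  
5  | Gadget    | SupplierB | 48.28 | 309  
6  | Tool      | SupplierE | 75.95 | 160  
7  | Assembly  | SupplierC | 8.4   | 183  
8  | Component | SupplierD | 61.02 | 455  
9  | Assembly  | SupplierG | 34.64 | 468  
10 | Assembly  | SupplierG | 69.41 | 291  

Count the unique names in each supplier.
SELECT supplier, COUNT(DISTINCT name)
FROM products
GROUP BY supplier

Result:
  SupplierB: 2 distinct
  SupplierC: 1 distinct
  SupplierD: 1 distinct
  SupplierE: 2 distinct
  SupplierF: 1 distinct
  SupplierG: 1 distinct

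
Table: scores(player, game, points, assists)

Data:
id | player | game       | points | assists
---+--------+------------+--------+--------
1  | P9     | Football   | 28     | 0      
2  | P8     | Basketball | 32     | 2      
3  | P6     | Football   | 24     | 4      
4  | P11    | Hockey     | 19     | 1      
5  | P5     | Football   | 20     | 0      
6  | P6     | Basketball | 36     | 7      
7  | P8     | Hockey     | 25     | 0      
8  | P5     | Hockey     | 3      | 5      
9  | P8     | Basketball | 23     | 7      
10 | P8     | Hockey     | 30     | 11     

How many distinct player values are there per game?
SELECT game, COUNT(DISTINCT player)
FROM scores
GROUP BY game

Result:
  Basketball: 2 distinct
  Football: 3 distinct
  Hockey: 3 distinct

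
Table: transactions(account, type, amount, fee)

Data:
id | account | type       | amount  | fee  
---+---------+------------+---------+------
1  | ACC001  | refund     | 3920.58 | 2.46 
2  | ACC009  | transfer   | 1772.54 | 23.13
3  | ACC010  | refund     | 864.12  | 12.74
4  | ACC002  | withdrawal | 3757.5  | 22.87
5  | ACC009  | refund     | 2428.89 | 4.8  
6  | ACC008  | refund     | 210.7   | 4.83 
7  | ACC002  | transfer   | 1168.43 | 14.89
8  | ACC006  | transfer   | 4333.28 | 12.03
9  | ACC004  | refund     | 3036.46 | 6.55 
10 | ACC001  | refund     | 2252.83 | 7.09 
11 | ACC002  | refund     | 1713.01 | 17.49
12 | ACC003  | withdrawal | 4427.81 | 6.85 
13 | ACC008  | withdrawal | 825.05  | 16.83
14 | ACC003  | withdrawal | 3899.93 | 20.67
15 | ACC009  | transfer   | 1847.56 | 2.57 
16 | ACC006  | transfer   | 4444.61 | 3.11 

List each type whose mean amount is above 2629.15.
SELECT type, AVG(amount)
FROM transactions
GROUP BY type
HAVING AVG(amount) > 2629.15

Result:
  transfer: avg=2713.28
  withdrawal: avg=3227.57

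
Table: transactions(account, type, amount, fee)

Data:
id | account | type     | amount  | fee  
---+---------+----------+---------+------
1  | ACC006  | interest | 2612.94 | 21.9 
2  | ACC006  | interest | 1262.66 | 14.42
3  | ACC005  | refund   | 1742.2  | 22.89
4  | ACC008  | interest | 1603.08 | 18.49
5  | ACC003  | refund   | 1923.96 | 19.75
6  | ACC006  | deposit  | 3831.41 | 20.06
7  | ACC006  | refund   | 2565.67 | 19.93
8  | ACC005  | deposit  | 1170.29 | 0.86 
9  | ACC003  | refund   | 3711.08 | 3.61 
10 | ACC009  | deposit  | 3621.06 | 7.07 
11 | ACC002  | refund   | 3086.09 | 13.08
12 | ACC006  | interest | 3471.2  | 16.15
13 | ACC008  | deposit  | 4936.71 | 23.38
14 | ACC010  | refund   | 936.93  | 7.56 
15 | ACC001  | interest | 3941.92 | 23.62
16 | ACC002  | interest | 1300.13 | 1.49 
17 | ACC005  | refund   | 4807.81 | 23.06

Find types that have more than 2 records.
SELECT type, COUNT(*) as cnt
FROM transactions
GROUP BY type
HAVING COUNT(*) > 2

Result:
  deposit: 4
  interest: 6
  refund: 7

Note: HAVING filters groups after aggregation, WHERE filters rows before.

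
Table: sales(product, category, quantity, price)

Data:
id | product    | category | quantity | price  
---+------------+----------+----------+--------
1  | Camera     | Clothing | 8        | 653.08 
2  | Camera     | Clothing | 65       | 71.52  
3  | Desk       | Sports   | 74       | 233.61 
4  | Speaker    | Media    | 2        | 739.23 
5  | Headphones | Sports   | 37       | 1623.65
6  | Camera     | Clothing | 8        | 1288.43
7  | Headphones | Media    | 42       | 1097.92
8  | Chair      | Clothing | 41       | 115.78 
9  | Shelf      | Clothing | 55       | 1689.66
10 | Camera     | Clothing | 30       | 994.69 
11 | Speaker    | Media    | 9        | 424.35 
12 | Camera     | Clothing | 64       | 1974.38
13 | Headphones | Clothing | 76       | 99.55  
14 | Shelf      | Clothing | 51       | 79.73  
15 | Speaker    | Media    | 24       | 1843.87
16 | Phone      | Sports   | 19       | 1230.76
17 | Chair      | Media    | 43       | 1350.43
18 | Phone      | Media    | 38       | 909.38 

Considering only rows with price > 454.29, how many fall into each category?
SELECT category, COUNT(*)
FROM sales
WHERE price > 454.29
GROUP BY category

Note: WHERE filters rows before grouping.

Result:
  Clothing: 5
  Media: 5
  Sports: 2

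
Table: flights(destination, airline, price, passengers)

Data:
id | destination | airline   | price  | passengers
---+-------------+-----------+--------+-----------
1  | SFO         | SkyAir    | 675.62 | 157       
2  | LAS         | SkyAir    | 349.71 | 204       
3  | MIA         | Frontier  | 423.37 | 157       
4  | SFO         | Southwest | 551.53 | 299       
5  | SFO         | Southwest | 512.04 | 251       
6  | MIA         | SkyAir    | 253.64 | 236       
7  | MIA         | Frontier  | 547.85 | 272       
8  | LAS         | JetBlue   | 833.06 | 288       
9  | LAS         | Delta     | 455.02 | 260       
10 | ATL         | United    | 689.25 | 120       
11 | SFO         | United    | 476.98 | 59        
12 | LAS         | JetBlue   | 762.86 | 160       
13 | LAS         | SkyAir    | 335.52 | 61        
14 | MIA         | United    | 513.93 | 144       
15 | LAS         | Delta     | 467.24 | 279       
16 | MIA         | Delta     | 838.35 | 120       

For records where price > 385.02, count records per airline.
SELECT airline, COUNT(*)
FROM flights
WHERE price > 385.02
GROUP BY airline

Note: WHERE filters rows before grouping.

Result:
  Delta: 3
  Frontier: 2
  JetBlue: 2
  SkyAir: 1
  Southwest: 2
  United: 3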